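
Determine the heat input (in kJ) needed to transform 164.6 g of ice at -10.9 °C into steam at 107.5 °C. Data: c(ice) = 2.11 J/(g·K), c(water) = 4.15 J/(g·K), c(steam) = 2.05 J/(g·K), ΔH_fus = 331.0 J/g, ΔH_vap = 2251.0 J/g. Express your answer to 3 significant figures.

q1 (heat ice -10.9→0.0 °C): 164.6 × 2.11 × 10.9 = 3786 J
q2 (melt at 0 °C): 164.6 × 331.0 = 54483 J
q3 (heat water 0.0→100.0 °C): 164.6 × 4.15 × 100.0 = 68309 J
q4 (vaporize at 100 °C): 164.6 × 2251.0 = 370515 J
q5 (heat steam 100.0→107.5 °C): 164.6 × 2.05 × 7.5 = 2531 J
Total: 3786 + 54483 + 68309 + 370515 + 2531 = 499624 J = 500 kJ

q = 500 kJ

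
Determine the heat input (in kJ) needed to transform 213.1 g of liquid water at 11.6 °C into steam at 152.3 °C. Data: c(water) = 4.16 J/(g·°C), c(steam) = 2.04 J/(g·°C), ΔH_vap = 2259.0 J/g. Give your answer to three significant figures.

q = 582 kJ

q1 (heat water 11.6→100.0 °C): 213.1 × 4.16 × 88.4 = 78366 J
q2 (vaporize at 100 °C): 213.1 × 2259.0 = 481393 J
q3 (heat steam 100.0→152.3 °C): 213.1 × 2.04 × 52.3 = 22736 J
Total: 78366 + 481393 + 22736 = 582495 J = 582 kJ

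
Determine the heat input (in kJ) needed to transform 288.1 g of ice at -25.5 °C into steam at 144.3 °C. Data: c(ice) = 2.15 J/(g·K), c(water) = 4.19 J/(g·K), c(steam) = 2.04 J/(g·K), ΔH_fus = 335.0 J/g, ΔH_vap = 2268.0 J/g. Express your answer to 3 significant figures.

q1 (heat ice -25.5→0.0 °C): 288.1 × 2.15 × 25.5 = 15795 J
q2 (melt at 0 °C): 288.1 × 335.0 = 96514 J
q3 (heat water 0.0→100.0 °C): 288.1 × 4.19 × 100.0 = 120714 J
q4 (vaporize at 100 °C): 288.1 × 2268.0 = 653411 J
q5 (heat steam 100.0→144.3 °C): 288.1 × 2.04 × 44.3 = 26036 J
Total: 15795 + 96514 + 120714 + 653411 + 26036 = 912470 J = 912 kJ

q = 912 kJ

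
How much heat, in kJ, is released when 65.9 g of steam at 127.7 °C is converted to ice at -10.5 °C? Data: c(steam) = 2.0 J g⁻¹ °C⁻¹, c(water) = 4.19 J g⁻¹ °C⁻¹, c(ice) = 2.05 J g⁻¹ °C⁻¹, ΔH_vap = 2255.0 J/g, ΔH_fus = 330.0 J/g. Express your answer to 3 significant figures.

q1 (cool steam 127.7→100 °C): 65.9 × 2.0 × 27.7 = 3651 J
q2 (condense at 100 °C): 65.9 × 2255.0 = 148605 J
q3 (cool water 100→0 °C): 65.9 × 4.19 × 100.0 = 27612 J
q4 (freeze at 0 °C): 65.9 × 330.0 = 21747 J
q5 (cool ice 0→-10.5 °C): 65.9 × 2.05 × 10.5 = 1418 J
Total: 3651 + 148605 + 27612 + 21747 + 1418 = 203033 J = 203 kJ

q = 203 kJ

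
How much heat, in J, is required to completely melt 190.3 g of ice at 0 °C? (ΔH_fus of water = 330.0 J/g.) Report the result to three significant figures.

q = m × ΔH_fus = 190.3 × 330.0 = 62800 J

q = 62800 J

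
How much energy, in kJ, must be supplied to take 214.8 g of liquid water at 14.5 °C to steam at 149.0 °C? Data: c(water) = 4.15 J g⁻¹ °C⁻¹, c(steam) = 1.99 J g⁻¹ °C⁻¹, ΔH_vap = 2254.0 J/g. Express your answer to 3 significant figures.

q1 (heat water 14.5→100.0 °C): 214.8 × 4.15 × 85.5 = 76216 J
q2 (vaporize at 100 °C): 214.8 × 2254.0 = 484159 J
q3 (heat steam 100.0→149.0 °C): 214.8 × 1.99 × 49.0 = 20945 J
Total: 76216 + 484159 + 20945 = 581320 J = 581 kJ

q = 581 kJ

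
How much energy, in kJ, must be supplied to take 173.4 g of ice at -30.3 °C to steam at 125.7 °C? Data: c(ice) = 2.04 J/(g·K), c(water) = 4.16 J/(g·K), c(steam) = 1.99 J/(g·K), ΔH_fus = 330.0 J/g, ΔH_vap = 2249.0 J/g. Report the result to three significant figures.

q1 (heat ice -30.3→0.0 °C): 173.4 × 2.04 × 30.3 = 10718 J
q2 (melt at 0 °C): 173.4 × 330.0 = 57222 J
q3 (heat water 0.0→100.0 °C): 173.4 × 4.16 × 100.0 = 72134 J
q4 (vaporize at 100 °C): 173.4 × 2249.0 = 389977 J
q5 (heat steam 100.0→125.7 °C): 173.4 × 1.99 × 25.7 = 8868 J
Total: 10718 + 57222 + 72134 + 389977 + 8868 = 538919 J = 539 kJ

q = 539 kJ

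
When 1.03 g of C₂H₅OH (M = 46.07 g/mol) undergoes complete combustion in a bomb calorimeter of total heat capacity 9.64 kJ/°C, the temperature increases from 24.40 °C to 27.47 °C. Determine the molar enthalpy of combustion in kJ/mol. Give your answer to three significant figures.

ΔT = 27.47 − 24.40 = 3.07 °C
q_cal = C_cal × ΔT = 9.64 × 3.07 = 29.5948 kJ
n = 1.03 / 46.07 = 0.02236 mol
q_rxn = −q_cal = -29.5948 kJ
ΔH = -29.5948 / 0.02236 = -1324 kJ/mol

ΔH = -1320 kJ/mol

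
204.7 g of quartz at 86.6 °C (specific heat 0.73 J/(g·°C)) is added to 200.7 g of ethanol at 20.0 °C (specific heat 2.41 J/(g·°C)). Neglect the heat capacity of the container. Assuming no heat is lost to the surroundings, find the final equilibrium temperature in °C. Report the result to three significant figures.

Heat lost by quartz = heat gained by ethanol.
(204.7)(0.73)(86.6 − T) = (200.7)(2.41)(T − 20.0)
149.431 (86.6 − T) = 483.687 (T − 20.0)
12941 − 149.431 T = 483.687 T − 9673.7
22614.7 = 633.118 T
T = 35.72 °C

T_f = 35.7 °C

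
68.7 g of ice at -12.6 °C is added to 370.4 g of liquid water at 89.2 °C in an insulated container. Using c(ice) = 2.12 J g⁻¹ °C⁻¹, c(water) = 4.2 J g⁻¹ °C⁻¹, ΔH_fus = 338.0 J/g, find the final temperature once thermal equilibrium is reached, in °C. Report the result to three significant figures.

Heat to bring ice to 0 °C and melt it: q₁ = 68.7×2.12×12.6 + 68.7×338.0 = 25056 J
Heat the water can supply cooling to 0 °C: 370.4×4.2×89.2 = 138767 J > q₁, so all ice melts.
Energy balance: 370.4×4.2×(89.2 − T) = 25056 + 68.7×4.2×(T − 0)
1555.68(89.2 − T) = 25056 + 288.54 T
138767 − 25056 = 1844.22 T
T = 113711 / 1844.22 = 61.66 °C

T_f = 61.7 °C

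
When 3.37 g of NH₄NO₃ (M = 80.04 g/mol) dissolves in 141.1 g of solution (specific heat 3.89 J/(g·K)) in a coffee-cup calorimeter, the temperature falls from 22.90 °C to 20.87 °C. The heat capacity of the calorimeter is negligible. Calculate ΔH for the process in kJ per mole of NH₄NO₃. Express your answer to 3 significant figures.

|ΔT| = |20.87 − 22.90| = 2.03 °C
|q_surr| = (141.1 × 3.89) × 2.03 = 548.879 × 2.03 = 1114 J
n(NH₄NO₃) = 3.37 / 80.04 = 0.04210 mol
Temperature fell, so q_rxn = +|q_surr| = 1.114 kJ
ΔH = q_rxn / n = 26.46 kJ/mol

ΔH = 26.5 kJ/mol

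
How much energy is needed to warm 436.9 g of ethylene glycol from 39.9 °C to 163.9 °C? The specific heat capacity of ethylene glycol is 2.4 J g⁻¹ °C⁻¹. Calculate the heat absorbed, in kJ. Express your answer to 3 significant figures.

q = 130 kJ

q = m c ΔT = 436.9 × 2.4 × (163.9 − 39.9)
q = 436.9 × 2.4 × 124.0 = 130000 J = 130 kJ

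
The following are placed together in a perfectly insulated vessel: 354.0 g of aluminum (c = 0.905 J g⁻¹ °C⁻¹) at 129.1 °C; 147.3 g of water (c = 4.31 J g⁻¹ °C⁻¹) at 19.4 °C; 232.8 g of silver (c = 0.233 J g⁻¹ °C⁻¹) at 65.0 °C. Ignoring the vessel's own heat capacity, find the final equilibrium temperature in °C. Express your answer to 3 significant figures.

Σ mᵢcᵢ(T − Tᵢ) = 0  ⇒  T = Σ mᵢcᵢTᵢ / Σ mᵢcᵢ
Σ mᵢcᵢ = 354.0×0.905 + 147.3×4.31 + 232.8×0.233 = 1009.4754
Σ mᵢcᵢTᵢ = 320.37×129.1 + 634.863×19.4 + 54.2424×65.0 = 57202
T = 57202 / 1009.4754 = 56.67 °C

T_f = 56.7 °C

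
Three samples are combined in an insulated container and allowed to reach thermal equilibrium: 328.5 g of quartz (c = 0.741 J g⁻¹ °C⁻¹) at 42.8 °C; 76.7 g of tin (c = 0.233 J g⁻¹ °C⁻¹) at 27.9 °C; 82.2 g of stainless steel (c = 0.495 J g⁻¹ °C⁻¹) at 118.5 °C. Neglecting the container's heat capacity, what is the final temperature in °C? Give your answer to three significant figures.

T_f = 52.1 °C

Σ mᵢcᵢ(T − Tᵢ) = 0  ⇒  T = Σ mᵢcᵢTᵢ / Σ mᵢcᵢ
Σ mᵢcᵢ = 328.5×0.741 + 76.7×0.233 + 82.2×0.495 = 301.9786
Σ mᵢcᵢTᵢ = 243.4185×42.8 + 17.8711×27.9 + 40.689×118.5 = 15739
T = 15739 / 301.9786 = 52.12 °C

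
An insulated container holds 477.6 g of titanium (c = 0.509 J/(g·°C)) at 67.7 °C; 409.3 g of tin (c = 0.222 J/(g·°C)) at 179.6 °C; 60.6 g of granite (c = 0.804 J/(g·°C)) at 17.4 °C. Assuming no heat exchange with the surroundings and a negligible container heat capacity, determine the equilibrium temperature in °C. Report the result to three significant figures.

T_f = 87.9 °C

Σ mᵢcᵢ(T − Tᵢ) = 0  ⇒  T = Σ mᵢcᵢTᵢ / Σ mᵢcᵢ
Σ mᵢcᵢ = 477.6×0.509 + 409.3×0.222 + 60.6×0.804 = 382.6854
Σ mᵢcᵢTᵢ = 243.0984×67.7 + 90.8646×179.6 + 48.7224×17.4 = 33625
T = 33625 / 382.6854 = 87.87 °C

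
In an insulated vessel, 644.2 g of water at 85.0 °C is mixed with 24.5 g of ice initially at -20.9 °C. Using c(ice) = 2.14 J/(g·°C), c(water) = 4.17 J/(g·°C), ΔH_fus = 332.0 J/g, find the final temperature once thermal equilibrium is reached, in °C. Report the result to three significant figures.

Heat to bring ice to 0 °C and melt it: q₁ = 24.5×2.14×20.9 + 24.5×332.0 = 9229.8 J
Heat the water can supply cooling to 0 °C: 644.2×4.17×85.0 = 228337 J > q₁, so all ice melts.
Energy balance: 644.2×4.17×(85.0 − T) = 9229.8 + 24.5×4.17×(T − 0)
2686.314(85.0 − T) = 9229.8 + 102.165 T
228337 − 9229.8 = 2788.479 T
T = 219107.2 / 2788.479 = 78.58 °C

T_f = 78.6 °C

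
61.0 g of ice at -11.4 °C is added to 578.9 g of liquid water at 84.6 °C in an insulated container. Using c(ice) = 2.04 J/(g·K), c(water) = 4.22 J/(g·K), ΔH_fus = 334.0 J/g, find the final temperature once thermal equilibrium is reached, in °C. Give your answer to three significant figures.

Heat to bring ice to 0 °C and melt it: q₁ = 61.0×2.04×11.4 + 61.0×334.0 = 21793 J
Heat the water can supply cooling to 0 °C: 578.9×4.22×84.6 = 206674 J > q₁, so all ice melts.
Energy balance: 578.9×4.22×(84.6 − T) = 21793 + 61.0×4.22×(T − 0)
2442.958(84.6 − T) = 21793 + 257.42 T
206674 − 21793 = 2700.378 T
T = 184881 / 2700.378 = 68.46 °C

T_f = 68.5 °C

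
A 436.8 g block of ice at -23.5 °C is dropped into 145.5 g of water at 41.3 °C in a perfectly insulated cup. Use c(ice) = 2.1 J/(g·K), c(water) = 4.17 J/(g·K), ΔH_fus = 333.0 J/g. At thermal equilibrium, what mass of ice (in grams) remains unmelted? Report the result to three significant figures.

m_ice remaining = 426 g

Heat to warm all ice to 0 °C: 436.8×2.1×23.5 = 21556 J
Heat released by water cooling to 0 °C: 145.5×4.17×41.3 = 25058 J
25058 J < 21556 + 436.8×333.0 = 167010.4 J, so not all ice melts; final T = 0 °C.
Heat left for melting: 25058 − 21556 = 3502 J
Mass melted = 3502 / 333.0 = 10.52 g
Ice remaining = 436.8 − 10.52 = 426.28 g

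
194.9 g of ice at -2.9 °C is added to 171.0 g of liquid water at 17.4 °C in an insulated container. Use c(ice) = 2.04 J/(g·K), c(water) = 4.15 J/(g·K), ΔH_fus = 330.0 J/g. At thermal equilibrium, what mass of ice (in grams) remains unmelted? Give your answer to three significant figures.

Heat to warm all ice to 0 °C: 194.9×2.04×2.9 = 1153.0 J
Heat released by water cooling to 0 °C: 171.0×4.15×17.4 = 12348 J
12348 J < 1153.0 + 194.9×330.0 = 65470.0 J, so not all ice melts; final T = 0 °C.
Heat left for melting: 12348 − 1153.0 = 11195.0 J
Mass melted = 11195.0 / 330.0 = 33.92 g
Ice remaining = 194.9 − 33.92 = 160.98 g

m_ice remaining = 161 g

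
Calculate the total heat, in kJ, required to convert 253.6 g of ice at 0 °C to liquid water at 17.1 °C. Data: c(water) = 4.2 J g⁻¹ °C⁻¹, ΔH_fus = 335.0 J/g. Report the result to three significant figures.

q = 103 kJ

q1 (melt at 0 °C): 253.6 × 335.0 = 84956 J
q2 (heat water 0.0→17.1 °C): 253.6 × 4.2 × 17.1 = 18214 J
Total: 84956 + 18214 = 103170 J = 103 kJ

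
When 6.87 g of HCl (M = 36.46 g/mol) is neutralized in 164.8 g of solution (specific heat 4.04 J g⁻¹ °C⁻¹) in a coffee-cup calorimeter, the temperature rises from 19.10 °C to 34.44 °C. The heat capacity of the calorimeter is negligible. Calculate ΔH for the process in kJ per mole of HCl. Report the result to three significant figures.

|ΔT| = |34.44 − 19.10| = 15.34 °C
|q_surr| = (164.8 × 4.04) × 15.34 = 665.792 × 15.34 = 10210 J
n(HCl) = 6.87 / 36.46 = 0.1884 mol
Temperature rose, so q_rxn = −|q_surr| = -10.21 kJ
ΔH = q_rxn / n = -54.19 kJ/mol

ΔH = -54.2 kJ/mol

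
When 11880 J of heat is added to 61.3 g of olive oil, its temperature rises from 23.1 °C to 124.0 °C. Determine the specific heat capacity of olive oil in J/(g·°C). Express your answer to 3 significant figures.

c = q / (m ΔT) = 11880 / (61.3 × 100.9)
c = 11880 / 6185.17 = 1.92 J/(g·°C)

c = 1.92 J/(g·°C)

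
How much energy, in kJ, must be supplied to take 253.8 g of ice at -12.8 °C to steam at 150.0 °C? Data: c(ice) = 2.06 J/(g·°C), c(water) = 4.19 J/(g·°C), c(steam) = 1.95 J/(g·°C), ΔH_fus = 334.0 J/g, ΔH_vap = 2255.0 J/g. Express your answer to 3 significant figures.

q1 (heat ice -12.8→0.0 °C): 253.8 × 2.06 × 12.8 = 6692 J
q2 (melt at 0 °C): 253.8 × 334.0 = 84769 J
q3 (heat water 0.0→100.0 °C): 253.8 × 4.19 × 100.0 = 106342 J
q4 (vaporize at 100 °C): 253.8 × 2255.0 = 572319 J
q5 (heat steam 100.0→150.0 °C): 253.8 × 1.95 × 50.0 = 24746 J
Total: 6692 + 84769 + 106342 + 572319 + 24746 = 794868 J = 795 kJ

q = 795 kJ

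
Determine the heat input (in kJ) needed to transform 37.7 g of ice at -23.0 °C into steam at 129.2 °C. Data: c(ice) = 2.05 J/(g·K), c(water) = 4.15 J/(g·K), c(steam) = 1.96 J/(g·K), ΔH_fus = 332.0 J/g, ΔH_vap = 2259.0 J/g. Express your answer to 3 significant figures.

q1 (heat ice -23.0→0.0 °C): 37.7 × 2.05 × 23.0 = 1778 J
q2 (melt at 0 °C): 37.7 × 332.0 = 12516 J
q3 (heat water 0.0→100.0 °C): 37.7 × 4.15 × 100.0 = 15646 J
q4 (vaporize at 100 °C): 37.7 × 2259.0 = 85164 J
q5 (heat steam 100.0→129.2 °C): 37.7 × 1.96 × 29.2 = 2158 J
Total: 1778 + 12516 + 15646 + 85164 + 2158 = 117262 J = 117 kJ

q = 117 kJ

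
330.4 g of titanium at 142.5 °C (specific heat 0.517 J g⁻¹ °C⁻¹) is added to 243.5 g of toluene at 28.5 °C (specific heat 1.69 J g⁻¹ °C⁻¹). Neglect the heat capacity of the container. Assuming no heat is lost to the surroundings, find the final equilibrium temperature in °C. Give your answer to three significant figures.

T_f = 61.9 °C

Heat lost by titanium = heat gained by toluene.
(330.4)(0.517)(142.5 − T) = (243.5)(1.69)(T − 28.5)
170.8168 (142.5 − T) = 411.515 (T − 28.5)
24341 − 170.8168 T = 411.515 T − 11728
36069 = 582.3318 T
T = 61.94 °C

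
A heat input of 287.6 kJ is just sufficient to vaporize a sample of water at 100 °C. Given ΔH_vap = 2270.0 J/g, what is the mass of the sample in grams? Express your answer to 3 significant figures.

m = 127 g

m = q / ΔH_vap = 287600 J / 2270.0 J/g = 127 g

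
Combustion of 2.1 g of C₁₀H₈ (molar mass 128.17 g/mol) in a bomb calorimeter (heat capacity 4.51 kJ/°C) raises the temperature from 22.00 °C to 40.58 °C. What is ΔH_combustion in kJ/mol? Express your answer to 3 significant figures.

ΔH = -5110 kJ/mol

ΔT = 40.58 − 22.00 = 18.58 °C
q_cal = C_cal × ΔT = 4.51 × 18.58 = 83.7958 kJ
n = 2.1 / 128.17 = 0.016384 mol
q_rxn = −q_cal = -83.7958 kJ
ΔH = -83.7958 / 0.016384 = -5114 kJ/mol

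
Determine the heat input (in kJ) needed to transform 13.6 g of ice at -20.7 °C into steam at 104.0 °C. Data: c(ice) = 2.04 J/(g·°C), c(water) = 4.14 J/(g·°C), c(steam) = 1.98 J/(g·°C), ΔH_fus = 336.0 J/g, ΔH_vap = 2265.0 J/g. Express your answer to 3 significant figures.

q = 41.7 kJ

q1 (heat ice -20.7→0.0 °C): 13.6 × 2.04 × 20.7 = 574 J
q2 (melt at 0 °C): 13.6 × 336.0 = 4570 J
q3 (heat water 0.0→100.0 °C): 13.6 × 4.14 × 100.0 = 5630 J
q4 (vaporize at 100 °C): 13.6 × 2265.0 = 30804 J
q5 (heat steam 100.0→104.0 °C): 13.6 × 1.98 × 4.0 = 108 J
Total: 574 + 4570 + 5630 + 30804 + 108 = 41686 J = 41.7 kJ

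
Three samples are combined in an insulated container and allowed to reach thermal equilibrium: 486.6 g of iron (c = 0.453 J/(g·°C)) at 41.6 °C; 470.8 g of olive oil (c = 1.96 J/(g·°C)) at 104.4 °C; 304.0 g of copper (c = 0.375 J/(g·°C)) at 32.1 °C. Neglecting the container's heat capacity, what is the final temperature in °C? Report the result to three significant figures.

Σ mᵢcᵢ(T − Tᵢ) = 0  ⇒  T = Σ mᵢcᵢTᵢ / Σ mᵢcᵢ
Σ mᵢcᵢ = 486.6×0.453 + 470.8×1.96 + 304.0×0.375 = 1257.1978
Σ mᵢcᵢTᵢ = 220.4298×41.6 + 922.768×104.4 + 114×32.1 = 109170
T = 109170 / 1257.1978 = 86.84 °C

T_f = 86.8 °C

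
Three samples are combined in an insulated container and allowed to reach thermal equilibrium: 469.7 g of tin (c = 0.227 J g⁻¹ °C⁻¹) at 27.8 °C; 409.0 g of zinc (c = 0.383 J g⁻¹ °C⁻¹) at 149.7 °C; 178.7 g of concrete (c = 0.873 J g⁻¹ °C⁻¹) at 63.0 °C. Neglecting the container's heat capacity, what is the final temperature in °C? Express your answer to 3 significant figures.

T_f = 86.4 °C

Σ mᵢcᵢ(T − Tᵢ) = 0  ⇒  T = Σ mᵢcᵢTᵢ / Σ mᵢcᵢ
Σ mᵢcᵢ = 469.7×0.227 + 409.0×0.383 + 178.7×0.873 = 419.2740
Σ mᵢcᵢTᵢ = 106.6219×27.8 + 156.647×149.7 + 156.0051×63.0 = 36242
T = 36242 / 419.2740 = 86.44 °C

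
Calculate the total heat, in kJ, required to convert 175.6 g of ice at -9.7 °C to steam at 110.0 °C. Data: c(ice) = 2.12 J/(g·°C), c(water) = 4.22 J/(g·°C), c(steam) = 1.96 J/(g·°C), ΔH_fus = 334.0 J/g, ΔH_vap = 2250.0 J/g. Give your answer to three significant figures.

q = 535 kJ

q1 (heat ice -9.7→0.0 °C): 175.6 × 2.12 × 9.7 = 3611 J
q2 (melt at 0 °C): 175.6 × 334.0 = 58650 J
q3 (heat water 0.0→100.0 °C): 175.6 × 4.22 × 100.0 = 74103 J
q4 (vaporize at 100 °C): 175.6 × 2250.0 = 395100 J
q5 (heat steam 100.0→110.0 °C): 175.6 × 1.96 × 10.0 = 3442 J
Total: 3611 + 58650 + 74103 + 395100 + 3442 = 534906 J = 535 kJ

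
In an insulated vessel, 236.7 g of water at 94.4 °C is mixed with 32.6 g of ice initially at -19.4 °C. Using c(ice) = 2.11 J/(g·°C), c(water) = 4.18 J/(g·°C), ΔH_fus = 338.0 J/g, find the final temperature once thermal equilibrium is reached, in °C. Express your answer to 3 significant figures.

Heat to bring ice to 0 °C and melt it: q₁ = 32.6×2.11×19.4 + 32.6×338.0 = 12353 J
Heat the water can supply cooling to 0 °C: 236.7×4.18×94.4 = 93399.9 J > q₁, so all ice melts.
Energy balance: 236.7×4.18×(94.4 − T) = 12353 + 32.6×4.18×(T − 0)
989.406(94.4 − T) = 12353 + 136.268 T
93399.9 − 12353 = 1125.674 T
T = 81046.9 / 1125.674 = 72.00 °C

T_f = 72.0 °C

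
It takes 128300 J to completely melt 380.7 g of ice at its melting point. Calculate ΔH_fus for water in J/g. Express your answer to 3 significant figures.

ΔH_fus = 337 J/g

ΔH_fus = q / m = 128300 / 380.7 = 337 J/g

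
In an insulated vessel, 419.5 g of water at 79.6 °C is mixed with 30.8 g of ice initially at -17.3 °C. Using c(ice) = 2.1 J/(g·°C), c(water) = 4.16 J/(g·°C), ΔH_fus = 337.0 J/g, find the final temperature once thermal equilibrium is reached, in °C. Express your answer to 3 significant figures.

Heat to bring ice to 0 °C and melt it: q₁ = 30.8×2.1×17.3 + 30.8×337.0 = 11499 J
Heat the water can supply cooling to 0 °C: 419.5×4.16×79.6 = 138912 J > q₁, so all ice melts.
Energy balance: 419.5×4.16×(79.6 − T) = 11499 + 30.8×4.16×(T − 0)
1745.12(79.6 − T) = 11499 + 128.128 T
138912 − 11499 = 1873.248 T
T = 127413 / 1873.248 = 68.02 °C

T_f = 68.0 °C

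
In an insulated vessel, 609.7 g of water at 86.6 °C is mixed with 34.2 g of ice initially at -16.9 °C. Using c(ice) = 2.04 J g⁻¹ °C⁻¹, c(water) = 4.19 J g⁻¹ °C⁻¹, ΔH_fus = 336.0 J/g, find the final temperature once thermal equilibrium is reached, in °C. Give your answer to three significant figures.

Heat to bring ice to 0 °C and melt it: q₁ = 34.2×2.04×16.9 + 34.2×336.0 = 12670 J
Heat the water can supply cooling to 0 °C: 609.7×4.19×86.6 = 221232 J > q₁, so all ice melts.
Energy balance: 609.7×4.19×(86.6 − T) = 12670 + 34.2×4.19×(T − 0)
2554.643(86.6 − T) = 12670 + 143.298 T
221232 − 12670 = 2697.941 T
T = 208562 / 2697.941 = 77.30 °C

T_f = 77.3 °C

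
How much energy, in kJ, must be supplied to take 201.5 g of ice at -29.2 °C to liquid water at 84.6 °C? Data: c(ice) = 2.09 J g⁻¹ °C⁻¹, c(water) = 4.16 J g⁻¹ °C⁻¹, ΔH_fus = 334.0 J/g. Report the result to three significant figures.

q = 151 kJ

q1 (heat ice -29.2→0.0 °C): 201.5 × 2.09 × 29.2 = 12297 J
q2 (melt at 0 °C): 201.5 × 334.0 = 67301 J
q3 (heat water 0.0→84.6 °C): 201.5 × 4.16 × 84.6 = 70915 J
Total: 12297 + 67301 + 70915 = 150513 J = 151 kJ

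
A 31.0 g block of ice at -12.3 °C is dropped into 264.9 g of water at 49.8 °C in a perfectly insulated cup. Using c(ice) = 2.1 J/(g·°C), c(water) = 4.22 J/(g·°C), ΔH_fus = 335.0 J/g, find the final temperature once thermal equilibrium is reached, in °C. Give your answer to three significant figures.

T_f = 35.6 °C

Heat to bring ice to 0 °C and melt it: q₁ = 31.0×2.1×12.3 + 31.0×335.0 = 11186 J
Heat the water can supply cooling to 0 °C: 264.9×4.22×49.8 = 55670.3 J > q₁, so all ice melts.
Energy balance: 264.9×4.22×(49.8 − T) = 11186 + 31.0×4.22×(T − 0)
1117.878(49.8 − T) = 11186 + 130.82 T
55670.3 − 11186 = 1248.698 T
T = 44484.3 / 1248.698 = 35.62 °C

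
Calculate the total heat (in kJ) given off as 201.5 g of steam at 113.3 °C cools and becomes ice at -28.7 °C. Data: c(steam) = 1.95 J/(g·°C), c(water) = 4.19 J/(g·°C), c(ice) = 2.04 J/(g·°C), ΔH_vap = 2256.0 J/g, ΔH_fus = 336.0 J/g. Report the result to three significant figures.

q = 624 kJ

q1 (cool steam 113.3→100 °C): 201.5 × 1.95 × 13.3 = 5226 J
q2 (condense at 100 °C): 201.5 × 2256.0 = 454584 J
q3 (cool water 100→0 °C): 201.5 × 4.19 × 100.0 = 84429 J
q4 (freeze at 0 °C): 201.5 × 336.0 = 67704 J
q5 (cool ice 0→-28.7 °C): 201.5 × 2.04 × 28.7 = 11797 J
Total: 5226 + 454584 + 84429 + 67704 + 11797 = 623740 J = 624 kJ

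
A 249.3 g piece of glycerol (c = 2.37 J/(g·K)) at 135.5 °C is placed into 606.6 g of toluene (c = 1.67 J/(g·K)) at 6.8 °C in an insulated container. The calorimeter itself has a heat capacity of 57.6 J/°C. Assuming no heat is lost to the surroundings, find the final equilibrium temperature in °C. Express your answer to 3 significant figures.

Heat lost by glycerol = heat gained by toluene + calorimeter.
(249.3)(2.37)(135.5 − T) = [(606.6)(1.67) + 57.6](T − 6.8)
590.841 (135.5 − T) = 1070.622 (T − 6.8)
80059 − 590.841 T = 1070.622 T − 7280.2
87339.2 = 1661.463 T
T = 52.57 °C

T_f = 52.6 °C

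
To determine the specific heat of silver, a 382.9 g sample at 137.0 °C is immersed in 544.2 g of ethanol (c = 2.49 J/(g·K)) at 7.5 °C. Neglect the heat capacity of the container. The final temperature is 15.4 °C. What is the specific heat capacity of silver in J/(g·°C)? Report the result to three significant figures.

c = 0.230 J/(g·°C)

q_gained = (544.2 × 2.49) × (15.4 − 7.5) = 10700 J
q_lost = 382.9 × c × (137.0 − 15.4) = 46560.64 c
Set equal: c = 10700 / 46560.64 = 0.230 J/(g·°C)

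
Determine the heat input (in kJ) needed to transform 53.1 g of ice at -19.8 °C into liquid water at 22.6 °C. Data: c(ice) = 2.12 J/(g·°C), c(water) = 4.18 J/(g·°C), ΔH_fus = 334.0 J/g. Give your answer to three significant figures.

q1 (heat ice -19.8→0.0 °C): 53.1 × 2.12 × 19.8 = 2229 J
q2 (melt at 0 °C): 53.1 × 334.0 = 17735 J
q3 (heat water 0.0→22.6 °C): 53.1 × 4.18 × 22.6 = 5016 J
Total: 2229 + 17735 + 5016 = 24980 J = 25.0 kJ

q = 25.0 kJ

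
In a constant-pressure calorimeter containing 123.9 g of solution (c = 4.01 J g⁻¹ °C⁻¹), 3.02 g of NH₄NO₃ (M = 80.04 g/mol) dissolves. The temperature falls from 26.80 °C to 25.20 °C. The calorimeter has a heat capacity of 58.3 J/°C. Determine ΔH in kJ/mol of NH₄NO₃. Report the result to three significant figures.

ΔH = 23.5 kJ/mol

|ΔT| = |25.20 − 26.80| = 1.60 °C
|q_surr| = (123.9 × 4.01 + 58.3) × 1.60 = 555.139 × 1.60 = 888.2 J
n(NH₄NO₃) = 3.02 / 80.04 = 0.03773 mol
Temperature fell, so q_rxn = +|q_surr| = 0.8882 kJ
ΔH = q_rxn / n = 23.54 kJ/mol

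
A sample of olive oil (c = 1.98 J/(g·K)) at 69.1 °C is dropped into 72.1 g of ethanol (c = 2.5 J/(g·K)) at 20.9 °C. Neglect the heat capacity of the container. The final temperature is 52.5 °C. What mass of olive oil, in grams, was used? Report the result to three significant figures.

q_gained = (72.1 × 2.5) × (52.5 − 20.9) = 5696 J
q_lost = m × 1.98 × (69.1 − 52.5) = 32.868 m
m = 5696 / 32.868 = 173 g

m = 173 g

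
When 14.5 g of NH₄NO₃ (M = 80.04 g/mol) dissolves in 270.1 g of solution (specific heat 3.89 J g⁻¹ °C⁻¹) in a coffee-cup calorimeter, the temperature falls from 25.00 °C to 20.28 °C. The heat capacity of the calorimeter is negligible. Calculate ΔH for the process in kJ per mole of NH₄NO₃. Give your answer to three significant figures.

|ΔT| = |20.28 − 25.00| = 4.72 °C
|q_surr| = (270.1 × 3.89) × 4.72 = 1050.689 × 4.72 = 4959 J
n(NH₄NO₃) = 14.5 / 80.04 = 0.1812 mol
Temperature fell, so q_rxn = +|q_surr| = 4.959 kJ
ΔH = q_rxn / n = 27.37 kJ/mol

ΔH = 27.4 kJ/mol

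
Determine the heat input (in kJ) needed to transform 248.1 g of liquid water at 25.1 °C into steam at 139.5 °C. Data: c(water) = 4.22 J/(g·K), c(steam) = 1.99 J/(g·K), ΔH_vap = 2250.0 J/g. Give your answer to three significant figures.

q1 (heat water 25.1→100.0 °C): 248.1 × 4.22 × 74.9 = 78419 J
q2 (vaporize at 100 °C): 248.1 × 2250.0 = 558225 J
q3 (heat steam 100.0→139.5 °C): 248.1 × 1.99 × 39.5 = 19502 J
Total: 78419 + 558225 + 19502 = 656146 J = 656 kJ

q = 656 kJ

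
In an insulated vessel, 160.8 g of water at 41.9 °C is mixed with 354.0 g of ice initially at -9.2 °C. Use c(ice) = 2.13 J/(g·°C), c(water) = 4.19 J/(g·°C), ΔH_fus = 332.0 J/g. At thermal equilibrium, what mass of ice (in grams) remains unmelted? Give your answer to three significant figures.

Heat to warm all ice to 0 °C: 354.0×2.13×9.2 = 6937.0 J
Heat released by water cooling to 0 °C: 160.8×4.19×41.9 = 28230 J
28230 J < 6937.0 + 354.0×332.0 = 124465.0 J, so not all ice melts; final T = 0 °C.
Heat left for melting: 28230 − 6937.0 = 21293.0 J
Mass melted = 21293.0 / 332.0 = 64.14 g
Ice remaining = 354.0 − 64.14 = 289.86 g

m_ice remaining = 290 g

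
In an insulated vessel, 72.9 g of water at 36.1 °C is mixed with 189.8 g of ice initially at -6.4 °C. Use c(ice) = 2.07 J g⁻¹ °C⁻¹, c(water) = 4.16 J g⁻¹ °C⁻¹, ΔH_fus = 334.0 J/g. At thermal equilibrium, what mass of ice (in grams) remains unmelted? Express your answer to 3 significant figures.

Heat to warm all ice to 0 °C: 189.8×2.07×6.4 = 2514.5 J
Heat released by water cooling to 0 °C: 72.9×4.16×36.1 = 10948 J
10948 J < 2514.5 + 189.8×334.0 = 65907.7 J, so not all ice melts; final T = 0 °C.
Heat left for melting: 10948 − 2514.5 = 8433.5 J
Mass melted = 8433.5 / 334.0 = 25.25 g
Ice remaining = 189.8 − 25.25 = 164.55 g

m_ice remaining = 165 g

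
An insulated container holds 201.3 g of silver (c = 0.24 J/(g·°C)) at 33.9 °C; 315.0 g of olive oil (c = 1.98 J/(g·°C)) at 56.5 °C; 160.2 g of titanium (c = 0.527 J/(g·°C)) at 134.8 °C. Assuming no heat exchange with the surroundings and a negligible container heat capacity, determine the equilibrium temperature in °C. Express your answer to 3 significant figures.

Σ mᵢcᵢ(T − Tᵢ) = 0  ⇒  T = Σ mᵢcᵢTᵢ / Σ mᵢcᵢ
Σ mᵢcᵢ = 201.3×0.24 + 315.0×1.98 + 160.2×0.527 = 756.4374
Σ mᵢcᵢTᵢ = 48.312×33.9 + 623.7×56.5 + 84.4254×134.8 = 48257
T = 48257 / 756.4374 = 63.80 °C

T_f = 63.8 °C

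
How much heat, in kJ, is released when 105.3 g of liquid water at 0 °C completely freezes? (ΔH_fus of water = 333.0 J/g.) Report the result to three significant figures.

q = 35.1 kJ

q = m × ΔH_fus = 105.3 × 333.0 = 35060 J = 35.1 kJ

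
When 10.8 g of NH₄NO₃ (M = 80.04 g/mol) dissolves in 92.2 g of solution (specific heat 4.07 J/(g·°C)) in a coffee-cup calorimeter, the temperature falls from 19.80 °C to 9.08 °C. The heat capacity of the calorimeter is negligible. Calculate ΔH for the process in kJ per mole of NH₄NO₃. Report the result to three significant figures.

|ΔT| = |9.08 − 19.80| = 10.72 °C
|q_surr| = (92.2 × 4.07) × 10.72 = 375.254 × 10.72 = 4023 J
n(NH₄NO₃) = 10.8 / 80.04 = 0.1349 mol
Temperature fell, so q_rxn = +|q_surr| = 4.023 kJ
ΔH = q_rxn / n = 29.82 kJ/mol

ΔH = 29.8 kJ/mol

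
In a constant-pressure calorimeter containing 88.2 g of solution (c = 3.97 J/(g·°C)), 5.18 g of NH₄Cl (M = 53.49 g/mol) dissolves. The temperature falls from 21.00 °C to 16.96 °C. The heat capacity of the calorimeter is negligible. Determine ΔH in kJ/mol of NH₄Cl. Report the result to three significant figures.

ΔH = 14.6 kJ/mol

|ΔT| = |16.96 − 21.00| = 4.04 °C
|q_surr| = (88.2 × 3.97) × 4.04 = 350.154 × 4.04 = 1415 J
n(NH₄Cl) = 5.18 / 53.49 = 0.09684 mol
Temperature fell, so q_rxn = +|q_surr| = 1.415 kJ
ΔH = q_rxn / n = 14.61 kJ/mol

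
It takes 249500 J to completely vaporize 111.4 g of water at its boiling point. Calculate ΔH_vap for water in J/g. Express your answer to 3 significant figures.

ΔH_vap = q / m = 249500 / 111.4 = 2240 J/g

ΔH_vap = 2240 J/g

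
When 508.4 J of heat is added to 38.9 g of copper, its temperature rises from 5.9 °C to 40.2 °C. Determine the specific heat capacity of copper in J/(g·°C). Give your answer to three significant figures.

c = q / (m ΔT) = 508.4 / (38.9 × 34.3)
c = 508.4 / 1334.27 = 0.381 J/(g·°C)

c = 0.381 J/(g·°C)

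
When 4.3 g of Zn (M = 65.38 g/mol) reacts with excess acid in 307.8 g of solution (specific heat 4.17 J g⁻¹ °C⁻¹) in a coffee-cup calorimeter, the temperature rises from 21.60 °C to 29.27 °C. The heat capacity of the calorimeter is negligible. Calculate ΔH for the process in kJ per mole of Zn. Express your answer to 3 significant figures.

ΔH = -150 kJ/mol

|ΔT| = |29.27 − 21.60| = 7.67 °C
|q_surr| = (307.8 × 4.17) × 7.67 = 1283.526 × 7.67 = 9845 J
n(Zn) = 4.3 / 65.38 = 0.06577 mol
Temperature rose, so q_rxn = −|q_surr| = -9.845 kJ
ΔH = q_rxn / n = -149.7 kJ/mol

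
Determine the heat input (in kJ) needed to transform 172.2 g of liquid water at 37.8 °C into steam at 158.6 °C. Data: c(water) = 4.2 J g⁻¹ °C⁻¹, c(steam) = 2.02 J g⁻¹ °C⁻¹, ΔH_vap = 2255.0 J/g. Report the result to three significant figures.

q1 (heat water 37.8→100.0 °C): 172.2 × 4.2 × 62.2 = 44986 J
q2 (vaporize at 100 °C): 172.2 × 2255.0 = 388311 J
q3 (heat steam 100.0→158.6 °C): 172.2 × 2.02 × 58.6 = 20384 J
Total: 44986 + 388311 + 20384 = 453681 J = 454 kJ

q = 454 kJ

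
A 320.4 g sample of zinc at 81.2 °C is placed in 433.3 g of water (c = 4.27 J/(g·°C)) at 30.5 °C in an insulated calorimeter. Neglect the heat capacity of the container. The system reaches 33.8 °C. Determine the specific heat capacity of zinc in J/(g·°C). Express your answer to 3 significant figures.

q_gained = (433.3 × 4.27) × (33.8 − 30.5) = 6106 J
q_lost = 320.4 × c × (81.2 − 33.8) = 15186.96 c
Set equal: c = 6106 / 15186.96 = 0.402 J/(g·°C)

c = 0.402 J/(g·°C)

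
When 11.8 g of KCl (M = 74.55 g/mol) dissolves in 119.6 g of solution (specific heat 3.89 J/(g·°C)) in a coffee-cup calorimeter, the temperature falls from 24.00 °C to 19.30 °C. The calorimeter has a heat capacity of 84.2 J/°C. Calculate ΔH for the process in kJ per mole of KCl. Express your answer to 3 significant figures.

ΔH = 16.3 kJ/mol

|ΔT| = |19.30 − 24.00| = 4.70 °C
|q_surr| = (119.6 × 3.89 + 84.2) × 4.70 = 549.444 × 4.70 = 2582 J
n(KCl) = 11.8 / 74.55 = 0.1583 mol
Temperature fell, so q_rxn = +|q_surr| = 2.582 kJ
ΔH = q_rxn / n = 16.31 kJ/mol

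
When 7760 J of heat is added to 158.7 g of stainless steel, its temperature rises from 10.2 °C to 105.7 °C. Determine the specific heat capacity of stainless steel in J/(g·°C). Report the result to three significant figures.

c = 0.512 J/(g·°C)

c = q / (m ΔT) = 7760 / (158.7 × 95.5)
c = 7760 / 15155.85 = 0.512 J/(g·°C)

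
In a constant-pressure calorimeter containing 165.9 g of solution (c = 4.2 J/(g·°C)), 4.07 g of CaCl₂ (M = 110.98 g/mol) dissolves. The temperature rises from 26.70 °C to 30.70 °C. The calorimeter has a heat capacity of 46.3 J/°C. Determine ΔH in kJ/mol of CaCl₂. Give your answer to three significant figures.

|ΔT| = |30.70 − 26.70| = 4.00 °C
|q_surr| = (165.9 × 4.2 + 46.3) × 4.00 = 743.08 × 4.00 = 2972 J
n(CaCl₂) = 4.07 / 110.98 = 0.03667 mol
Temperature rose, so q_rxn = −|q_surr| = -2.972 kJ
ΔH = q_rxn / n = -81.047 kJ/mol

ΔH = -81.0 kJ/mol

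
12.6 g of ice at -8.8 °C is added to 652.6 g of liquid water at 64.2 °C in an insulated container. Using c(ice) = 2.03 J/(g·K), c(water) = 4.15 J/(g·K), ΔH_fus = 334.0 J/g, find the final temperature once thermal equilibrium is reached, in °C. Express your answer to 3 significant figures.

T_f = 61.4 °C

Heat to bring ice to 0 °C and melt it: q₁ = 12.6×2.03×8.8 + 12.6×334.0 = 4433.5 J
Heat the water can supply cooling to 0 °C: 652.6×4.15×64.2 = 173872 J > q₁, so all ice melts.
Energy balance: 652.6×4.15×(64.2 − T) = 4433.5 + 12.6×4.15×(T − 0)
2708.29(64.2 − T) = 4433.5 + 52.29 T
173872 − 4433.5 = 2760.58 T
T = 169438.5 / 2760.58 = 61.38 °C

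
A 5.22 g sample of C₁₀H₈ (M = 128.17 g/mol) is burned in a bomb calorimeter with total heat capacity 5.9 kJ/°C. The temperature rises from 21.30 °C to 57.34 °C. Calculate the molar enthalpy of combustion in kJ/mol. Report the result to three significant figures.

ΔH = -5220 kJ/mol

ΔT = 57.34 − 21.30 = 36.04 °C
q_cal = C_cal × ΔT = 5.9 × 36.04 = 212.636 kJ
n = 5.22 / 128.17 = 0.04073 mol
q_rxn = −q_cal = -212.636 kJ
ΔH = -212.636 / 0.04073 = -5221 kJ/mol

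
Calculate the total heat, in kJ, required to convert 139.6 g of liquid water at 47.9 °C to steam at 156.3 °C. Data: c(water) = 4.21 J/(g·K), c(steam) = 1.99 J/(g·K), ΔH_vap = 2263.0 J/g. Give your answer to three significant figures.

q = 362 kJ

q1 (heat water 47.9→100.0 °C): 139.6 × 4.21 × 52.1 = 30620 J
q2 (vaporize at 100 °C): 139.6 × 2263.0 = 315915 J
q3 (heat steam 100.0→156.3 °C): 139.6 × 1.99 × 56.3 = 15640 J
Total: 30620 + 315915 + 15640 = 362175 J = 362 kJ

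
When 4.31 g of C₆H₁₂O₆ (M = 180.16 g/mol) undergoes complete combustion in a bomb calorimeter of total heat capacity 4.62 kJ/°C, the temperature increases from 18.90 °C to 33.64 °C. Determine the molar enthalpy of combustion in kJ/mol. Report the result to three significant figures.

ΔT = 33.64 − 18.90 = 14.74 °C
q_cal = C_cal × ΔT = 4.62 × 14.74 = 68.0988 kJ
n = 4.31 / 180.16 = 0.02392 mol
q_rxn = −q_cal = -68.0988 kJ
ΔH = -68.0988 / 0.02392 = -2847 kJ/mol

ΔH = -2850 kJ/mol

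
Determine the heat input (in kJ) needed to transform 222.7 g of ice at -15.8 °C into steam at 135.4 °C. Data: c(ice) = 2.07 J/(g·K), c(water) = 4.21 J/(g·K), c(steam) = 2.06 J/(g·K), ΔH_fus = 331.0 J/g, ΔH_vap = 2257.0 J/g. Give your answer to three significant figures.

q1 (heat ice -15.8→0.0 °C): 222.7 × 2.07 × 15.8 = 7284 J
q2 (melt at 0 °C): 222.7 × 331.0 = 73714 J
q3 (heat water 0.0→100.0 °C): 222.7 × 4.21 × 100.0 = 93757 J
q4 (vaporize at 100 °C): 222.7 × 2257.0 = 502634 J
q5 (heat steam 100.0→135.4 °C): 222.7 × 2.06 × 35.4 = 16240 J
Total: 7284 + 73714 + 93757 + 502634 + 16240 = 693629 J = 694 kJ

q = 694 kJ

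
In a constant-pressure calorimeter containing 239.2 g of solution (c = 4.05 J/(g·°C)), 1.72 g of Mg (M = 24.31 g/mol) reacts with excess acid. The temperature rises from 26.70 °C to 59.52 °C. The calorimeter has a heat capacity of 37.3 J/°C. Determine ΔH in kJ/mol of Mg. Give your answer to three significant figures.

ΔH = -467 kJ/mol

|ΔT| = |59.52 − 26.70| = 32.82 °C
|q_surr| = (239.2 × 4.05 + 37.3) × 32.82 = 1006.06 × 32.82 = 33020 J
n(Mg) = 1.72 / 24.31 = 0.07075 mol
Temperature rose, so q_rxn = −|q_surr| = -33.02 kJ
ΔH = q_rxn / n = -466.7 kJ/mol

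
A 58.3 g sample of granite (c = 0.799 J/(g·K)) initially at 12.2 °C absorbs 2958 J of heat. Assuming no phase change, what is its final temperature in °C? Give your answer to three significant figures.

T_f = 75.7 °C

ΔT = q / (m c) = 2958 / (58.3 × 0.799) = 63.50 °C
T_f = 12.2 + 63.50 = 75.70 °C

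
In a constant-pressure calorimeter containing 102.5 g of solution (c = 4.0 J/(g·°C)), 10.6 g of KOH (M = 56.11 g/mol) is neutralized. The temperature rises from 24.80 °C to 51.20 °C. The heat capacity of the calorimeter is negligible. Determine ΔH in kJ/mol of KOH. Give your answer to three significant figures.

ΔH = -57.3 kJ/mol

|ΔT| = |51.20 − 24.80| = 26.40 °C
|q_surr| = (102.5 × 4.0) × 26.40 = 410 × 26.40 = 10820 J
n(KOH) = 10.6 / 56.11 = 0.1889 mol
Temperature rose, so q_rxn = −|q_surr| = -10.82 kJ
ΔH = q_rxn / n = -57.28 kJ/mol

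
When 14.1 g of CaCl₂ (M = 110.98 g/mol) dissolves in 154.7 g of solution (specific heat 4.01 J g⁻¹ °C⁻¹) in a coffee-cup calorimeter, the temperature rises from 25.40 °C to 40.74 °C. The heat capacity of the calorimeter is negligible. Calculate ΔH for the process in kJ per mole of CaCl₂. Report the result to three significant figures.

|ΔT| = |40.74 − 25.40| = 15.34 °C
|q_surr| = (154.7 × 4.01) × 15.34 = 620.347 × 15.34 = 9516 J
n(CaCl₂) = 14.1 / 110.98 = 0.1270 mol
Temperature rose, so q_rxn = −|q_surr| = -9.516 kJ
ΔH = q_rxn / n = -74.93 kJ/mol

ΔH = -74.9 kJ/mol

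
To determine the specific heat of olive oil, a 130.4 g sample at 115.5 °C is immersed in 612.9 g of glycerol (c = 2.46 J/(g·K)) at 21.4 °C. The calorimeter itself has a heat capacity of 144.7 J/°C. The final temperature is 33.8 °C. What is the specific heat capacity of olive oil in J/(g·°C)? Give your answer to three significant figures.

q_gained = (612.9 × 2.46 + 144.7) × (33.8 − 21.4) = 20490 J
q_lost = 130.4 × c × (115.5 − 33.8) = 10653.68 c
Set equal: c = 20490 / 10653.68 = 1.92 J/(g·°C)

c = 1.92 J/(g·°C)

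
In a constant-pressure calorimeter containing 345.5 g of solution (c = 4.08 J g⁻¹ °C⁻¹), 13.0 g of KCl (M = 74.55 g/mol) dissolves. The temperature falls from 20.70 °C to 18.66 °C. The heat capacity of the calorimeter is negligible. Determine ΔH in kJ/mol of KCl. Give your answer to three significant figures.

ΔH = 16.5 kJ/mol

|ΔT| = |18.66 − 20.70| = 2.04 °C
|q_surr| = (345.5 × 4.08) × 2.04 = 1409.64 × 2.04 = 2876 J
n(KCl) = 13.0 / 74.55 = 0.1744 mol
Temperature fell, so q_rxn = +|q_surr| = 2.876 kJ
ΔH = q_rxn / n = 16.49 kJ/mol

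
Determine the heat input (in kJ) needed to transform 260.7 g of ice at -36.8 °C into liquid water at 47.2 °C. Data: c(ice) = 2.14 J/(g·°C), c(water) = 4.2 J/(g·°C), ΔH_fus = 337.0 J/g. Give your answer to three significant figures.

q = 160 kJ

q1 (heat ice -36.8→0.0 °C): 260.7 × 2.14 × 36.8 = 20531 J
q2 (melt at 0 °C): 260.7 × 337.0 = 87856 J
q3 (heat water 0.0→47.2 °C): 260.7 × 4.2 × 47.2 = 51681 J
Total: 20531 + 87856 + 51681 = 160068 J = 160 kJ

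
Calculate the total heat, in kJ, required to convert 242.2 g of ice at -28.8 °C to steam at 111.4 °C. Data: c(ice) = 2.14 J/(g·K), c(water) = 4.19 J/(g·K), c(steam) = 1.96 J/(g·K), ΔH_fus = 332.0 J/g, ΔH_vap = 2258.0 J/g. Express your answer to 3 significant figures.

q = 749 kJ

q1 (heat ice -28.8→0.0 °C): 242.2 × 2.14 × 28.8 = 14927 J
q2 (melt at 0 °C): 242.2 × 332.0 = 80410 J
q3 (heat water 0.0→100.0 °C): 242.2 × 4.19 × 100.0 = 101482 J
q4 (vaporize at 100 °C): 242.2 × 2258.0 = 546888 J
q5 (heat steam 100.0→111.4 °C): 242.2 × 1.96 × 11.4 = 5412 J
Total: 14927 + 80410 + 101482 + 546888 + 5412 = 749119 J = 749 kJ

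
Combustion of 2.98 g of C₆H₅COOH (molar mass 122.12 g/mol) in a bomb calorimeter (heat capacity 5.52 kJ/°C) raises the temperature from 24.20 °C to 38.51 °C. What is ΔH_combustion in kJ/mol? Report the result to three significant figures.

ΔT = 38.51 − 24.20 = 14.31 °C
q_cal = C_cal × ΔT = 5.52 × 14.31 = 78.9912 kJ
n = 2.98 / 122.12 = 0.02440 mol
q_rxn = −q_cal = -78.9912 kJ
ΔH = -78.9912 / 0.02440 = -3237 kJ/mol

ΔH = -3240 kJ/mol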